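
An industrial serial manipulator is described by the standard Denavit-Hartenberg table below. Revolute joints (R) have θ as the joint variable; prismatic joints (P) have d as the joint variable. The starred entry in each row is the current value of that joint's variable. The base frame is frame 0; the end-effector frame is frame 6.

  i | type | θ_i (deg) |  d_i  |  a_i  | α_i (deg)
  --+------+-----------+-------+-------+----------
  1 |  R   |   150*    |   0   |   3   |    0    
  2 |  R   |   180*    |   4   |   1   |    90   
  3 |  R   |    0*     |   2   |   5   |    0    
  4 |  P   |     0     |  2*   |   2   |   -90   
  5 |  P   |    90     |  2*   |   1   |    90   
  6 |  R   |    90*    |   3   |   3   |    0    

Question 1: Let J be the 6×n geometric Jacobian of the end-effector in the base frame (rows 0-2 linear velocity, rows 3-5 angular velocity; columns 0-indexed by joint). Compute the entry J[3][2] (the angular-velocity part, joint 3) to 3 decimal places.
-0.500

axis z_2 = (-0.5000,-0.8660,0.0000); lever o_n−o_2 = (7.1603,-7.5981,5.0000)
cross product → J_v[:, 2] = (-4.3301,2.5000,10.0000)
J_ω[:, 2] = z_2
entry J[3][2] = -0.5000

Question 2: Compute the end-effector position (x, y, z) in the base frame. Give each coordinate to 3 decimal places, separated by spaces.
5.428 -6.598 9.000

after link 1: o_1 = (-2.5981, 1.5000, 0.0000)
after link 2: o_2 = (-1.7321, 1.0000, 4.0000)
after link 3: o_3 = (1.5981, -3.2321, 4.0000)
after link 4: o_4 = (2.3301, -5.9641, 4.0000)
after link 5: o_5 = (2.8301, -5.0981, 6.0000)
after link 6: o_6 = (5.4282, -6.5981, 9.0000)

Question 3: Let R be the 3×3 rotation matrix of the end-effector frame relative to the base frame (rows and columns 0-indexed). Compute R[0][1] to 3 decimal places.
End-effector y-axis (col 1 of R) = (-0.5000,-0.8660,0.0000)
R[0][1] = -0.5000

-0.500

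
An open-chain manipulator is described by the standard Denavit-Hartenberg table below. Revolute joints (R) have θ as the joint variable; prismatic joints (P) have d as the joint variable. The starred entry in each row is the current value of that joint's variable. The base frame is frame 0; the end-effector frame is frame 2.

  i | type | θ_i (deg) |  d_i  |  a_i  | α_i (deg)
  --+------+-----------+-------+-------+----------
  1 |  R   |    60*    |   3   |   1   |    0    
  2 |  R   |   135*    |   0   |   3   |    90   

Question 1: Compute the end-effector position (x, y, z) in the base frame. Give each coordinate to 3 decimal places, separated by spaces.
-2.398 0.090 3.000

after link 1: o_1 = (0.5000, 0.8660, 3.0000)
after link 2: o_2 = (-2.3978, 0.0896, 3.0000)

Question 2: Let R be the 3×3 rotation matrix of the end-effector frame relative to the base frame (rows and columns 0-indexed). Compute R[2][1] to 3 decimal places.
1.000

End-effector y-axis (col 1 of R) = (0.0000,-0.0000,1.0000)
R[2][1] = 1.0000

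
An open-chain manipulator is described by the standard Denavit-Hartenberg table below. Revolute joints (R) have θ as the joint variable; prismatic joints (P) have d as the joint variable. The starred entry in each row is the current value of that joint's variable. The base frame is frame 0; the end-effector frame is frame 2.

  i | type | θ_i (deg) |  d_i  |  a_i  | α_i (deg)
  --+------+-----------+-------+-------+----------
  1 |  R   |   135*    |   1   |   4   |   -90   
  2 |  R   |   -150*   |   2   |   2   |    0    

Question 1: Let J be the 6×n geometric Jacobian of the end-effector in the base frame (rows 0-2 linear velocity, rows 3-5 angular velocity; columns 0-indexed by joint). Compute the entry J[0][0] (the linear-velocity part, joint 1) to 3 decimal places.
axis z_0 = ẑ; lever o_n−o_0 = (-3.0179,0.1895,2.0000)
cross product → J_v[:, 0] = (-0.1895,-3.0179,0.0000)
J_ω[:, 0] = z_0
entry J[0][0] = -0.1895

-0.189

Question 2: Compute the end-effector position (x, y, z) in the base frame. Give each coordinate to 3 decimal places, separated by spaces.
-3.018 0.189 2.000

after link 1: o_1 = (-2.8284, 2.8284, 1.0000)
after link 2: o_2 = (-3.0179, 0.1895, 2.0000)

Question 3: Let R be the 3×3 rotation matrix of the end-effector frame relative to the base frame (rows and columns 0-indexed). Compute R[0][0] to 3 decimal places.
0.612

End-effector x-axis (col 0 of R) = (0.6124,-0.6124,0.5000)
R[0][0] = 0.6124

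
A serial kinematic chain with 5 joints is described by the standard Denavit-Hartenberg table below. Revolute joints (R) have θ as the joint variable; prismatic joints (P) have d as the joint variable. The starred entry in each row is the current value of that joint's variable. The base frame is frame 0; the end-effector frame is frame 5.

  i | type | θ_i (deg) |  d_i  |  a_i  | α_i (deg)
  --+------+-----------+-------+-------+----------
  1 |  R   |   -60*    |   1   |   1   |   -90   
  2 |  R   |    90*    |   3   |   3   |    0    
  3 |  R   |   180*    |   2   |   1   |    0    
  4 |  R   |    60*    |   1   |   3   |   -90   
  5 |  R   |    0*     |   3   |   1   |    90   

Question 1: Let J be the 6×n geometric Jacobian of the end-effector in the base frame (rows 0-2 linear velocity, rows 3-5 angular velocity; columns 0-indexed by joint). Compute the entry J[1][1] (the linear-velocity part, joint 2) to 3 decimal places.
axis z_1 = (0.8660,0.5000,0.0000); lever o_n−o_1 = (7.6782,-1.2990,-2.5981)
cross product → J_v[:, 1] = (-1.2990,2.2500,-4.9641)
J_ω[:, 1] = z_1
entry J[1][1] = 2.2500

2.250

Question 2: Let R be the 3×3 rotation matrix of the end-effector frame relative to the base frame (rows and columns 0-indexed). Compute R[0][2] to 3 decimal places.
End-effector z-axis (col 2 of R) = (0.8660,0.5000,0.0000)
R[0][2] = 0.8660

0.866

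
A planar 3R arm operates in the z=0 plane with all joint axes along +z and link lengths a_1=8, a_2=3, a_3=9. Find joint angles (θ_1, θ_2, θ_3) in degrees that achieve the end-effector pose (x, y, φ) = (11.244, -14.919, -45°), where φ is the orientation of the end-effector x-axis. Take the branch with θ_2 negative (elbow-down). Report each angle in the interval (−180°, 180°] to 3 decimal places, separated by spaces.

-45.004 -59.995 59.999

wrist centre = target − a_3·(cos φ, sin φ) = (4.8800, -8.5550)
cos θ_2 = (97.0035−8²−3²)/(2·8·3) = 0.5001; θ_2 = -59.9952° (elbow-down)
β = atan2(-8.5550,4.8800) = -60.2983°; ψ = atan2(-2.5980,9.5002) = -15.2943°
θ_1 = β − ψ = -45.0040°
θ_3 = φ − θ_1 − θ_2 = 59.9992° (wrapped to (-180°,180°])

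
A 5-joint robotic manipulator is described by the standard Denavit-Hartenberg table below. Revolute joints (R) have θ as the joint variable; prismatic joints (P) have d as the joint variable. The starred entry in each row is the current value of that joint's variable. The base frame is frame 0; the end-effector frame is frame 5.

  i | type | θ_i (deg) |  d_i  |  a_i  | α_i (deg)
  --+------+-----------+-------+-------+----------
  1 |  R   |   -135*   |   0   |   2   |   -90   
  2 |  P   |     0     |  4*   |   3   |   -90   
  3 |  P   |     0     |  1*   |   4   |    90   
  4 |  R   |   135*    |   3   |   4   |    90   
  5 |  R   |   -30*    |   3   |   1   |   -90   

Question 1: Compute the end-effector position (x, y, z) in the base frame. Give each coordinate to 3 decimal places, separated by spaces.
after link 1: o_1 = (-1.4142, -1.4142, 0.0000)
after link 2: o_2 = (-0.7071, -6.3640, 0.0000)
after link 3: o_3 = (-3.5355, -9.1924, -1.0000)
after link 4: o_4 = (0.5858, -9.3137, -3.8284)
after link 5: o_5 = (-0.8348, -10.0271, -6.5621)

-0.835 -10.027 -6.562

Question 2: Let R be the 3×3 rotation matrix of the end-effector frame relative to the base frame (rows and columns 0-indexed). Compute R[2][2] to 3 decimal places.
End-effector z-axis (col 2 of R) = (0.8624,-0.3624,-0.3536)
R[2][2] = -0.3536

-0.354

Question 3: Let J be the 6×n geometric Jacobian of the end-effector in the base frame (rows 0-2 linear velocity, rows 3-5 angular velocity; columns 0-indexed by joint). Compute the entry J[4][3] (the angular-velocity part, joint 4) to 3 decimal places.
axis z_3 = (0.7071,-0.7071,0.0000); lever o_n−o_3 = (2.7008,-0.8348,-5.5621)
cross product → J_v[:, 3] = (3.9330,3.9330,1.3195)
J_ω[:, 3] = z_3
entry J[4][3] = -0.7071

-0.707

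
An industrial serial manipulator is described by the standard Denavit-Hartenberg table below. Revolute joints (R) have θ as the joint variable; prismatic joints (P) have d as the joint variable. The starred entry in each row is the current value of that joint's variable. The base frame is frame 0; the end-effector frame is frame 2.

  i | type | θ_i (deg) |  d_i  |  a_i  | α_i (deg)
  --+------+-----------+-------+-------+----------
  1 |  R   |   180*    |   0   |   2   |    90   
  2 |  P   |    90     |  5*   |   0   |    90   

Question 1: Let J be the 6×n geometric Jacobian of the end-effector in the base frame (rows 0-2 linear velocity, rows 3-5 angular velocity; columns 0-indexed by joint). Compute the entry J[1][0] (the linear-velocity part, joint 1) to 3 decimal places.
-2.000

axis z_0 = ẑ; lever o_n−o_0 = (-2.0000,5.0000,0.0000)
cross product → J_v[:, 0] = (-5.0000,-2.0000,0.0000)
J_ω[:, 0] = z_0
entry J[1][0] = -2.0000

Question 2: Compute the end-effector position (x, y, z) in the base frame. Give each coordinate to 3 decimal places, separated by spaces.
after link 1: o_1 = (-2.0000, 0.0000, 0.0000)
after link 2: o_2 = (-2.0000, 5.0000, 0.0000)

-2.000 5.000 0.000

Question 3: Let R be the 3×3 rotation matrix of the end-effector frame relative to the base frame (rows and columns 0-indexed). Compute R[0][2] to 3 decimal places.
-1.000

End-effector z-axis (col 2 of R) = (-1.0000,0.0000,-0.0000)
R[0][2] = -1.0000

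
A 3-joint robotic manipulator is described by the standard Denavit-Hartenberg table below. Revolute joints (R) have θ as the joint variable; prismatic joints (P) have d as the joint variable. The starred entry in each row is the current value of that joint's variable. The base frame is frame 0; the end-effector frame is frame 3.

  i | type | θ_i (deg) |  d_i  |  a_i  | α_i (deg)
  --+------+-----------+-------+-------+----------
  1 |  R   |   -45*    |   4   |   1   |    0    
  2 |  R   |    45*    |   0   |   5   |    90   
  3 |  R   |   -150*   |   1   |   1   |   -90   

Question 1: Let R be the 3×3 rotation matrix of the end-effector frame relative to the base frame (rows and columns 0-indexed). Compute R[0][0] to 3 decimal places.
-0.866

End-effector x-axis (col 0 of R) = (-0.8660,-0.0000,-0.5000)
R[0][0] = -0.8660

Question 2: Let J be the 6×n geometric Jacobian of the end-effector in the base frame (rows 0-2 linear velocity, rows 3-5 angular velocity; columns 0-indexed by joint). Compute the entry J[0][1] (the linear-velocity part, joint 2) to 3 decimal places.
axis z_1 = (0.0000,0.0000,1.0000); lever o_n−o_1 = (4.1340,-1.0000,-0.5000)
cross product → J_v[:, 1] = (1.0000,4.1340,-0.0000)
J_ω[:, 1] = z_1
entry J[0][1] = 1.0000

1.000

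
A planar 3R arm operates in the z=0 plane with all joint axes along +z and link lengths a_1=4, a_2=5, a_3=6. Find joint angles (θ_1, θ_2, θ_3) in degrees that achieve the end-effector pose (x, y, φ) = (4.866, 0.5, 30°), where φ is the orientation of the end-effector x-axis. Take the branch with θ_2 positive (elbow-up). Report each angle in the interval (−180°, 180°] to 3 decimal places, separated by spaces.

wrist centre = target − a_3·(cos φ, sin φ) = (-0.3302, -2.5000)
cos θ_2 = (6.3590−4²−5²)/(2·4·5) = -0.8660; θ_2 = 150.0000° (elbow-up)
β = atan2(-2.5000,-0.3302) = -97.5230°; ψ = atan2(2.5000,-0.3301) = 97.5224°
θ_1 = β − ψ = -195.0454°
θ_3 = φ − θ_1 − θ_2 = 75.0454° (wrapped to (-180°,180°])

164.955 150.000 75.045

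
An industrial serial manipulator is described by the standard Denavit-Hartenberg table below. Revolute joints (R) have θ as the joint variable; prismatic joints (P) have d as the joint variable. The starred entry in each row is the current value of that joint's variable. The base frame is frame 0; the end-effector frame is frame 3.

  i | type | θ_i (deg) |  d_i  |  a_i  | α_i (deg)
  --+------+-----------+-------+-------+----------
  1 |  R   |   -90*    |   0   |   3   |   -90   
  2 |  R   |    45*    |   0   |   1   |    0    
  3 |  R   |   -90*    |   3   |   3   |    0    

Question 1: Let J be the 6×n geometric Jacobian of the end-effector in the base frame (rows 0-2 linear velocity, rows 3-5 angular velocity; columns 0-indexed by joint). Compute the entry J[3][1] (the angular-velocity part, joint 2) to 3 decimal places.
1.000

axis z_1 = (1.0000,0.0000,0.0000); lever o_n−o_1 = (3.0000,-2.8284,1.4142)
cross product → J_v[:, 1] = (0.0000,-1.4142,-2.8284)
J_ω[:, 1] = z_1
entry J[3][1] = 1.0000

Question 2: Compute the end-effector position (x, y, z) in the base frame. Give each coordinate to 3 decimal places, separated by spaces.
after link 1: o_1 = (0.0000, -3.0000, 0.0000)
after link 2: o_2 = (0.0000, -3.7071, -0.7071)
after link 3: o_3 = (3.0000, -5.8284, 1.4142)

3.000 -5.828 1.414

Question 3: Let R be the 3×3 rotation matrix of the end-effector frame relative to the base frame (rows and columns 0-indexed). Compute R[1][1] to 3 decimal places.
-0.707

End-effector y-axis (col 1 of R) = (0.0000,-0.7071,-0.7071)
R[1][1] = -0.7071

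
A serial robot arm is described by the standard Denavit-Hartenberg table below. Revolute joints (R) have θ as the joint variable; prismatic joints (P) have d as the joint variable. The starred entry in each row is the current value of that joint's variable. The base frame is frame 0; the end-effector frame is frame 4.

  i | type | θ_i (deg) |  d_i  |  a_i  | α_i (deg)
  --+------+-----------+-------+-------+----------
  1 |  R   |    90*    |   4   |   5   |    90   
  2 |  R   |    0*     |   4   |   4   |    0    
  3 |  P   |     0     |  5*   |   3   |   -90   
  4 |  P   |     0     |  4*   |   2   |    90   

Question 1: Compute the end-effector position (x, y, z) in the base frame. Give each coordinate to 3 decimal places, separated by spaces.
9.000 14.000 8.000

after link 1: o_1 = (0.0000, 5.0000, 4.0000)
after link 2: o_2 = (4.0000, 9.0000, 4.0000)
after link 3: o_3 = (9.0000, 12.0000, 4.0000)
after link 4: o_4 = (9.0000, 14.0000, 8.0000)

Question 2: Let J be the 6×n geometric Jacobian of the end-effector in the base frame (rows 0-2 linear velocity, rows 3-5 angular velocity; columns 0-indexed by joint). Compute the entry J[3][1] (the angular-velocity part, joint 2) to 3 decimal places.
1.000

axis z_1 = (1.0000,-0.0000,0.0000); lever o_n−o_1 = (9.0000,9.0000,4.0000)
cross product → J_v[:, 1] = (-0.0000,-4.0000,9.0000)
J_ω[:, 1] = z_1
entry J[3][1] = 1.0000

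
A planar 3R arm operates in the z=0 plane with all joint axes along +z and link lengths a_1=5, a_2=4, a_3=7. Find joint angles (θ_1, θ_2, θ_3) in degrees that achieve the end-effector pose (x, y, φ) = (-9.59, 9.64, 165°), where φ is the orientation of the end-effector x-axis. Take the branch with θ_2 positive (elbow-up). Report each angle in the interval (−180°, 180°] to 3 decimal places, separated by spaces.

wrist centre = target − a_3·(cos φ, sin φ) = (-2.8285, 7.8283)
cos θ_2 = (69.2823−5²−4²)/(2·5·4) = 0.7071; θ_2 = 45.0040° (elbow-up)
β = atan2(7.8283,-2.8285) = 109.8659°; ψ = atan2(2.8286,7.8282) = 19.8666°
θ_1 = β − ψ = 89.9992°
θ_3 = φ − θ_1 − θ_2 = 29.9968° (wrapped to (-180°,180°])

89.999 45.004 29.997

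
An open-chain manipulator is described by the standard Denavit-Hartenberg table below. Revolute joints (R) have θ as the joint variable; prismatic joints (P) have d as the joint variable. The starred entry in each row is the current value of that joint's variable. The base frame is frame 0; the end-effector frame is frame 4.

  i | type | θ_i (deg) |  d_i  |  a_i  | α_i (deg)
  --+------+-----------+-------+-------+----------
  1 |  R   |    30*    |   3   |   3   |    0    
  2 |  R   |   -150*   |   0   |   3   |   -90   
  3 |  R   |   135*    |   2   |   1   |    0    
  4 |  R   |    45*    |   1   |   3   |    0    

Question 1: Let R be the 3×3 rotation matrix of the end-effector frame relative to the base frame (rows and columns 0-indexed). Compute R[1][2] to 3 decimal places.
-0.500

End-effector z-axis (col 2 of R) = (0.8660,-0.5000,0.0000)
R[1][2] = -0.5000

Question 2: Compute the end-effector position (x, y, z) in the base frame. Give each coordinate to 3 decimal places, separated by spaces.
after link 1: o_1 = (2.5981, 1.5000, 3.0000)
after link 2: o_2 = (1.0981, -1.0981, 3.0000)
after link 3: o_3 = (3.1837, -1.4857, 2.2929)
after link 4: o_4 = (5.5497, 0.6124, 2.2929)

5.550 0.612 2.293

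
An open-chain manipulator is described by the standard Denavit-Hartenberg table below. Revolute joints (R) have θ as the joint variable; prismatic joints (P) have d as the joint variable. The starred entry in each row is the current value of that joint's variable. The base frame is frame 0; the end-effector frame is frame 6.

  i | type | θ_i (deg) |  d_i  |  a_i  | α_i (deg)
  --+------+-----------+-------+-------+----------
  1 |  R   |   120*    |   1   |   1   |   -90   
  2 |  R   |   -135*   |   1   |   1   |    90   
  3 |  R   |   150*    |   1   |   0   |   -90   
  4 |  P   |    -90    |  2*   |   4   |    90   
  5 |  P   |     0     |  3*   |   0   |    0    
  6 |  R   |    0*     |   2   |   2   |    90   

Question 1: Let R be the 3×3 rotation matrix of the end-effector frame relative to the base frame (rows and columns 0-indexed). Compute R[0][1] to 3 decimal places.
End-effector y-axis (col 1 of R) = (0.7392,-0.2803,0.6124)
R[0][1] = 0.7392

0.739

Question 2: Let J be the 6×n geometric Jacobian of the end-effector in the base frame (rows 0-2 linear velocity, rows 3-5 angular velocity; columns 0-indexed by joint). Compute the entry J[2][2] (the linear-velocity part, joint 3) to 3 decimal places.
axis z_2 = (0.3536,-0.6124,-0.7071); lever o_n−o_2 = (7.3173,-4.2099,-2.5950)
cross product → J_v[:, 2] = (-1.3877,-4.2567,2.9925)
J_ω[:, 2] = z_2
entry J[2][2] = 2.9925

2.993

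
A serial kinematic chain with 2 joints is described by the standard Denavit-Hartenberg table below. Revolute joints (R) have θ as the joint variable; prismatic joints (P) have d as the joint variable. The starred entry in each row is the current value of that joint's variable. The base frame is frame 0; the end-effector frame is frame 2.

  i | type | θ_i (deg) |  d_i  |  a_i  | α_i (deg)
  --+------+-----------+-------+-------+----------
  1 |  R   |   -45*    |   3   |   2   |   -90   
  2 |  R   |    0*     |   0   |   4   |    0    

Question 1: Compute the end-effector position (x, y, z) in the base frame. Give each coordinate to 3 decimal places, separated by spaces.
4.243 -4.243 3.000

after link 1: o_1 = (1.4142, -1.4142, 3.0000)
after link 2: o_2 = (4.2426, -4.2426, 3.0000)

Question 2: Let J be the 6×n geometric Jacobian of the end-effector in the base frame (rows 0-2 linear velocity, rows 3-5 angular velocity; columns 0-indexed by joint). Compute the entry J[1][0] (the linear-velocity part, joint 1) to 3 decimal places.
4.243

axis z_0 = ẑ; lever o_n−o_0 = (4.2426,-4.2426,3.0000)
cross product → J_v[:, 0] = (4.2426,4.2426,-0.0000)
J_ω[:, 0] = z_0
entry J[1][0] = 4.2426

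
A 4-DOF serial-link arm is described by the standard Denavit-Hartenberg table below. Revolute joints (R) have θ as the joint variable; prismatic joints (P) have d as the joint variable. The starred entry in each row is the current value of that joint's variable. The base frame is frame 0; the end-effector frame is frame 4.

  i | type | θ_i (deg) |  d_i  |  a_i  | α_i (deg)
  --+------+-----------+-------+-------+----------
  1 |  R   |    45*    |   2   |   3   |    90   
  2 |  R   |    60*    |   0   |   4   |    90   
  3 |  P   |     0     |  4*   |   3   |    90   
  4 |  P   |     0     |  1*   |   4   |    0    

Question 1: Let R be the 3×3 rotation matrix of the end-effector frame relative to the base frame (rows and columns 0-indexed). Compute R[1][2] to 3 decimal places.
End-effector z-axis (col 2 of R) = (-0.7071,0.7071,-0.0000)
R[1][2] = 0.7071

0.707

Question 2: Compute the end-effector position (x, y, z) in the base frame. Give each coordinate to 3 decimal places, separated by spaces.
after link 1: o_1 = (2.1213, 2.1213, 2.0000)
after link 2: o_2 = (3.5355, 3.5355, 5.4641)
after link 3: o_3 = (7.0457, 7.0457, 6.0622)
after link 4: o_4 = (7.7528, 9.1670, 9.5263)

7.753 9.167 9.526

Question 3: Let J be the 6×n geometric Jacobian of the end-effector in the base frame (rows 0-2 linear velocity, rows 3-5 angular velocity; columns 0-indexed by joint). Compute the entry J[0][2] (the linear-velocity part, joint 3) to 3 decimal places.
prismatic axis z_2 = (0.6124,0.6124,-0.5000)
J_v[:, 2] = z_2; J_ω[:, 2] = (0,0,0)
entry J[0][2] = 0.6124

0.612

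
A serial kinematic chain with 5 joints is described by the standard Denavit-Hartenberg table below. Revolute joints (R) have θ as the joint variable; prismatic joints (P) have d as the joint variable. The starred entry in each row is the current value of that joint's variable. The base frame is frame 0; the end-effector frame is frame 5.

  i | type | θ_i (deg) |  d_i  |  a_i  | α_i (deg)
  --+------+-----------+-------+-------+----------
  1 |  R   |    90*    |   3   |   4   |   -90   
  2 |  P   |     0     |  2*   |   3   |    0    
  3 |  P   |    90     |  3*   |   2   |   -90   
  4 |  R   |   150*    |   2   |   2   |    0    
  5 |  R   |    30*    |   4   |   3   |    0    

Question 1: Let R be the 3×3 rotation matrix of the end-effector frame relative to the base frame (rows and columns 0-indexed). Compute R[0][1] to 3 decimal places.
-1.000

End-effector y-axis (col 1 of R) = (-1.0000,0.0000,0.0000)
R[0][1] = -1.0000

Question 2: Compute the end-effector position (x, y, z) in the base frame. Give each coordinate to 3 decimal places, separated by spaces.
-4.000 1.000 5.732

after link 1: o_1 = (0.0000, 4.0000, 3.0000)
after link 2: o_2 = (-2.0000, 7.0000, 3.0000)
after link 3: o_3 = (-5.0000, 7.0000, 1.0000)
after link 4: o_4 = (-4.0000, 5.0000, 2.7321)
after link 5: o_5 = (-4.0000, 1.0000, 5.7321)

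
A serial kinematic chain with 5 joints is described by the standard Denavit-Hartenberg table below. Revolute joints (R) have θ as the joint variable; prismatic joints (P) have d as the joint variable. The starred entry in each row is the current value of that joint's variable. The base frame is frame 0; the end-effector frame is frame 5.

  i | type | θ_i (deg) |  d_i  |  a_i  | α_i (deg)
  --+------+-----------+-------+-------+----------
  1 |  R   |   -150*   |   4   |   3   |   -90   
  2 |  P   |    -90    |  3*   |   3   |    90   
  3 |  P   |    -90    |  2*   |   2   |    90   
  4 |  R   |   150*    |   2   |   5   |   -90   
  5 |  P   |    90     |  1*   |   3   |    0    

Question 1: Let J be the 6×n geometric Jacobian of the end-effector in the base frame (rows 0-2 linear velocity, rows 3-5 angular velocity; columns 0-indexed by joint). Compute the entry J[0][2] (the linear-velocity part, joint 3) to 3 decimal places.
0.866

prismatic axis z_2 = (0.8660,0.5000,0.0000)
J_v[:, 2] = z_2; J_ω[:, 2] = (0,0,0)
entry J[0][2] = 0.8660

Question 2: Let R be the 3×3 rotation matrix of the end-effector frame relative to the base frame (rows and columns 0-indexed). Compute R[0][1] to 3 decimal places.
End-effector y-axis (col 1 of R) = (-0.8660,0.5000,0.0000)
R[0][1] = -0.8660

-0.866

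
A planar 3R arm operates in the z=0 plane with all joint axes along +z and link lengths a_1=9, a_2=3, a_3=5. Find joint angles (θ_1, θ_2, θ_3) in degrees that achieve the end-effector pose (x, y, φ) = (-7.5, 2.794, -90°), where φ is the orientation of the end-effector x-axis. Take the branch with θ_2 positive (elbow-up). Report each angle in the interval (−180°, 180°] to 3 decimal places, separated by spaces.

wrist centre = target − a_3·(cos φ, sin φ) = (-7.5000, 7.7940)
cos θ_2 = (116.9964−9²−3²)/(2·9·3) = 0.4999; θ_2 = 60.0044° (elbow-up)
β = atan2(7.7940,-7.5000) = 133.8987°; ψ = atan2(2.5982,10.4998) = 13.8987°
θ_1 = β − ψ = 120.0000°
θ_3 = φ − θ_1 − θ_2 = 89.9956° (wrapped to (-180°,180°])

120.000 60.004 89.996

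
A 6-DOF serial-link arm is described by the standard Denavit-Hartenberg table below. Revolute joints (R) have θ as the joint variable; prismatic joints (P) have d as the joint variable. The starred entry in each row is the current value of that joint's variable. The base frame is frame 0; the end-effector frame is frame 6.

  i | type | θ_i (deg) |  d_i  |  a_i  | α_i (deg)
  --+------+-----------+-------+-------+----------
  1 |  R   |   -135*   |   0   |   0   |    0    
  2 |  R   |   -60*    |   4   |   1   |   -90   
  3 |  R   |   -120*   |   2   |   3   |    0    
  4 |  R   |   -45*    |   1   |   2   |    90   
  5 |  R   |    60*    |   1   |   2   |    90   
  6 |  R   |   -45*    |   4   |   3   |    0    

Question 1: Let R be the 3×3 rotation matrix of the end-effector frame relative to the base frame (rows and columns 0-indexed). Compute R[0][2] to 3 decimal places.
End-effector z-axis (col 2 of R) = (0.9374,0.2665,0.2241)
R[0][2] = 0.9374

0.937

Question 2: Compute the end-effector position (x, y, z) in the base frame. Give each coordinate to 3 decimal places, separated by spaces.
6.041 -6.349 9.629

after link 1: o_1 = (0.0000, 0.0000, 0.0000)
after link 2: o_2 = (-0.9659, 0.2588, 4.0000)
after link 3: o_3 = (-0.0347, -2.0613, 6.5981)
after link 4: o_4 = (1.5725, -3.5272, 7.1157)
after link 5: o_5 = (2.3073, -5.5172, 6.4086)
after link 6: o_6 = (6.0407, -6.3490, 9.6287)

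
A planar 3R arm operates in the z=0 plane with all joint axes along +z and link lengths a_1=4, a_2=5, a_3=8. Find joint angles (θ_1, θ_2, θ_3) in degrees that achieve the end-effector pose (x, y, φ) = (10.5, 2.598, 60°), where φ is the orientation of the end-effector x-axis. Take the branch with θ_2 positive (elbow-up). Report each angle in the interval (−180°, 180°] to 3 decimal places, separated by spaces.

wrist centre = target − a_3·(cos φ, sin φ) = (6.5000, -4.3302)
cos θ_2 = (61.0007−4²−5²)/(2·4·5) = 0.5000; θ_2 = 59.9989° (elbow-up)
β = atan2(-4.3302,6.5000) = -33.6710°; ψ = atan2(4.3301,6.5001) = 33.6699°
θ_1 = β − ψ = -67.3408°
θ_3 = φ − θ_1 − θ_2 = 67.3419° (wrapped to (-180°,180°])

-67.341 59.999 67.342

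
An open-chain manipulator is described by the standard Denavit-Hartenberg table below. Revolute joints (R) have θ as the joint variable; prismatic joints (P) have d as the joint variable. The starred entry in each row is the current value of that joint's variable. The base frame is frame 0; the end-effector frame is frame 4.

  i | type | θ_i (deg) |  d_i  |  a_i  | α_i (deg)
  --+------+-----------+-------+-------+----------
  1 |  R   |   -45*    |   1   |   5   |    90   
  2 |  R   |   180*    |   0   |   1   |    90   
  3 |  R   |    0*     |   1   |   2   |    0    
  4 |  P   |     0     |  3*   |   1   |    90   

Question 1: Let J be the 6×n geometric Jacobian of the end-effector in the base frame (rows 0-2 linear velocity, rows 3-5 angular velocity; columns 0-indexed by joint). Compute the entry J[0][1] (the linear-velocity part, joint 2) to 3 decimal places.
axis z_1 = (-0.7071,-0.7071,0.0000); lever o_n−o_1 = (-2.8284,2.8284,4.0000)
cross product → J_v[:, 1] = (-2.8284,2.8284,-4.0000)
J_ω[:, 1] = z_1
entry J[0][1] = -2.8284

-2.828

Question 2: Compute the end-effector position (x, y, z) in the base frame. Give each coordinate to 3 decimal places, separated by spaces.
after link 1: o_1 = (3.5355, -3.5355, 1.0000)
after link 2: o_2 = (2.8284, -2.8284, 1.0000)
after link 3: o_3 = (1.4142, -1.4142, 2.0000)
after link 4: o_4 = (0.7071, -0.7071, 5.0000)

0.707 -0.707 5.000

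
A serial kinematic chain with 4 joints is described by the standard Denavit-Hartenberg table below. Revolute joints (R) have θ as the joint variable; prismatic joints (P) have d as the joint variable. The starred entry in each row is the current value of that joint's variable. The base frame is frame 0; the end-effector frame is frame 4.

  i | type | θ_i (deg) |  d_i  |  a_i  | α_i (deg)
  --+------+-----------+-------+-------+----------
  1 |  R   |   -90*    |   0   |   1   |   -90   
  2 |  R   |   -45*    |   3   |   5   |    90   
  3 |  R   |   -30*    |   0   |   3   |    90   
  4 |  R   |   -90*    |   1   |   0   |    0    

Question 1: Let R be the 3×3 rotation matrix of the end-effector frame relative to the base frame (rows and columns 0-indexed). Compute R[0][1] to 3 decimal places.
-0.500

End-effector y-axis (col 1 of R) = (-0.5000,-0.6124,0.6124)
R[0][1] = -0.5000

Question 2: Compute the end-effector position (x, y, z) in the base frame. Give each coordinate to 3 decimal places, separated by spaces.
after link 1: o_1 = (0.0000, -1.0000, 0.0000)
after link 2: o_2 = (3.0000, -4.5355, 3.5355)
after link 3: o_3 = (1.5000, -6.3727, 5.3727)
after link 4: o_4 = (0.6340, -6.0191, 5.0191)

0.634 -6.019 5.019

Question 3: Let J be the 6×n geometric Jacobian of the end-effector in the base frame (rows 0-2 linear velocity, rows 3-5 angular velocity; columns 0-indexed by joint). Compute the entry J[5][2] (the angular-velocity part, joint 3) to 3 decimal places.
axis z_2 = (-0.0000,0.7071,0.7071); lever o_n−o_2 = (-2.3660,-1.4836,1.4836)
cross product → J_v[:, 2] = (2.0981,-1.6730,1.6730)
J_ω[:, 2] = z_2
entry J[5][2] = 0.7071

0.707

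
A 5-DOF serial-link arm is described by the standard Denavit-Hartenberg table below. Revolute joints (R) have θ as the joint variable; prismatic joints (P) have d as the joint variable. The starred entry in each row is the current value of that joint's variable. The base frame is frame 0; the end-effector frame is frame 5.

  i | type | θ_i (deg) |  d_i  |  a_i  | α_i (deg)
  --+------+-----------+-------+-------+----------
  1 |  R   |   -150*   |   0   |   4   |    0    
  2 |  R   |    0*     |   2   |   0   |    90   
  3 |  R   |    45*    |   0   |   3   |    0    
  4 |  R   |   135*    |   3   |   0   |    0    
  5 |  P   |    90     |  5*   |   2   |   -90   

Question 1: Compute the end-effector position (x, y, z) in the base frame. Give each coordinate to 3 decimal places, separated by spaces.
after link 1: o_1 = (-3.4641, -2.0000, 0.0000)
after link 2: o_2 = (-3.4641, -2.0000, 2.0000)
after link 3: o_3 = (-5.3012, -3.0607, 4.1213)
after link 4: o_4 = (-6.8012, -0.4626, 4.1213)
after link 5: o_5 = (-9.3012, 3.8675, 2.1213)

-9.301 3.868 2.121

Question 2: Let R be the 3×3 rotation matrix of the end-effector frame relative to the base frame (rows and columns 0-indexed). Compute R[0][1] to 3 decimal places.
End-effector y-axis (col 1 of R) = (0.5000,-0.8660,-0.0000)
R[0][1] = 0.5000

0.500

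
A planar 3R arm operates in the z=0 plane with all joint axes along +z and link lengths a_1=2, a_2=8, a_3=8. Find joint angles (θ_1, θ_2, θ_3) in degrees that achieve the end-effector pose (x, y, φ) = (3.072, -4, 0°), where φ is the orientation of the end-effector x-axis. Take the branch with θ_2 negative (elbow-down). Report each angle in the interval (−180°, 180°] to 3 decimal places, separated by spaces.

wrist centre = target − a_3·(cos φ, sin φ) = (-4.9280, -4.0000)
cos θ_2 = (40.2852−2²−8²)/(2·2·8) = -0.8661; θ_2 = -150.0072° (elbow-down)
β = atan2(-4.0000,-4.9280) = -140.9342°; ψ = atan2(-3.9991,-4.9287) = -140.9443°
θ_1 = β − ψ = 0.0101°
θ_3 = φ − θ_1 − θ_2 = 149.9971° (wrapped to (-180°,180°])

0.010 -150.007 149.997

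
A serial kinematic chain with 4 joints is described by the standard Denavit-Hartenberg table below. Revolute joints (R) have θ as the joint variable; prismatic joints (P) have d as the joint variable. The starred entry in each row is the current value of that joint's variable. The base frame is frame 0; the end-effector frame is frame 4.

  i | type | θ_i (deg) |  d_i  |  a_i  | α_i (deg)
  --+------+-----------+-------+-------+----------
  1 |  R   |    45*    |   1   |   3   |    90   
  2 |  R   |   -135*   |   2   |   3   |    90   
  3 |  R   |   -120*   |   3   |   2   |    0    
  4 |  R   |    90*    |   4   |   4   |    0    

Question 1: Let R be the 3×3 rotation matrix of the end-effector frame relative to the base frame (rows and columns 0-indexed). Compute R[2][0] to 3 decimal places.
-0.612

End-effector x-axis (col 0 of R) = (-0.7866,-0.0795,-0.6124)
R[2][0] = -0.6124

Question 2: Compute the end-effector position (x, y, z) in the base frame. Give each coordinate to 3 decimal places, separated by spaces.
-5.335 -2.886 2.086

after link 1: o_1 = (2.1213, 2.1213, 1.0000)
after link 2: o_2 = (2.0355, -0.7929, -1.1213)
after link 3: o_3 = (-0.1892, -0.5681, 1.7071)
after link 4: o_4 = (-5.3355, -2.8860, 2.0860)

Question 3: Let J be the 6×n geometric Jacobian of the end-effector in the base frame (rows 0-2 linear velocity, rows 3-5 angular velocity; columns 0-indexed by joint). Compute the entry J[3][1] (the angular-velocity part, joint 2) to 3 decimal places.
0.707

axis z_1 = (0.7071,-0.7071,0.0000); lever o_n−o_1 = (-7.4568,-5.0073,1.0860)
cross product → J_v[:, 1] = (-0.7679,-0.7679,-8.8135)
J_ω[:, 1] = z_1
entry J[3][1] = 0.7071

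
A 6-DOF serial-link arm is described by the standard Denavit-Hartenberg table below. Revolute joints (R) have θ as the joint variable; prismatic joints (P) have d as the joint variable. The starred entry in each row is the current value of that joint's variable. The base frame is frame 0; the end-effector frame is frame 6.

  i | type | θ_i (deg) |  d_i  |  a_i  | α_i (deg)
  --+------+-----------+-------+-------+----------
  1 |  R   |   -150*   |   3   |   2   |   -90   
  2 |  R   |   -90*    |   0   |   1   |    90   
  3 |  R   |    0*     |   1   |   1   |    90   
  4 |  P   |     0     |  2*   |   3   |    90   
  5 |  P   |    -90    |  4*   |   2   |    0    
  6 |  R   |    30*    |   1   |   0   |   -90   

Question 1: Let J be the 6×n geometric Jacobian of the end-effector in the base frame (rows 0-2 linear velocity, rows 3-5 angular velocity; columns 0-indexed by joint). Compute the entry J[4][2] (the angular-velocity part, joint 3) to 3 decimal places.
axis z_2 = (0.8660,0.5000,0.0000); lever o_n−o_2 = (-3.4641,-2.0000,4.0000)
cross product → J_v[:, 2] = (2.0000,-3.4641,0.0000)
J_ω[:, 2] = z_2
entry J[4][2] = 0.5000

0.500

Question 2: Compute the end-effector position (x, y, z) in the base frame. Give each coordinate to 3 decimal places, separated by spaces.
-5.196 -3.000 8.000

after link 1: o_1 = (-1.7321, -1.0000, 3.0000)
after link 2: o_2 = (-1.7321, -1.0000, 4.0000)
after link 3: o_3 = (-0.8660, -0.5000, 5.0000)
after link 4: o_4 = (-1.8660, 1.2321, 8.0000)
after link 5: o_5 = (-4.3301, -2.5000, 8.0000)
after link 6: o_6 = (-5.1962, -3.0000, 8.0000)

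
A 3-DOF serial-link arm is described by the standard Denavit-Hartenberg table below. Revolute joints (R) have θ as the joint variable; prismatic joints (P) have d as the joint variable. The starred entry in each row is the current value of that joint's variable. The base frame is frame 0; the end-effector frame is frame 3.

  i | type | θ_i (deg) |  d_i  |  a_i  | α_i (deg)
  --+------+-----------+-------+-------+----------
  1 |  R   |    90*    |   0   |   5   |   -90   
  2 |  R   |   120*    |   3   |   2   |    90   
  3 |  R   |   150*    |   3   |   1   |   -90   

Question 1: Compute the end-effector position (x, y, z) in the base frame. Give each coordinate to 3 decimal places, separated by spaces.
after link 1: o_1 = (0.0000, 5.0000, 0.0000)
after link 2: o_2 = (-3.0000, 4.0000, -1.7321)
after link 3: o_3 = (-3.5000, 7.0311, -2.4821)

-3.500 7.031 -2.482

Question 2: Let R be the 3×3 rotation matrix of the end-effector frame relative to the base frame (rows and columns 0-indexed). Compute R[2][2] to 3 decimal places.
0.433

End-effector z-axis (col 2 of R) = (0.8660,0.2500,0.4330)
R[2][2] = 0.4330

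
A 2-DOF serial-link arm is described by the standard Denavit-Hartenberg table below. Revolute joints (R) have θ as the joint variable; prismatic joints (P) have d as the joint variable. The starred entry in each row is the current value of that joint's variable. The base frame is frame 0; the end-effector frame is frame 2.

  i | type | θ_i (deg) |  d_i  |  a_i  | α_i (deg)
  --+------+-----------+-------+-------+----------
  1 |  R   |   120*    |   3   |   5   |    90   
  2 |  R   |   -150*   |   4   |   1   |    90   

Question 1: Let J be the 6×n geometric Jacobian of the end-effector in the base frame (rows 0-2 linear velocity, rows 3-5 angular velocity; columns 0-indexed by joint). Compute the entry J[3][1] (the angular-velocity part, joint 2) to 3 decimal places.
0.866

axis z_1 = (0.8660,0.5000,0.0000); lever o_n−o_1 = (3.8971,1.2500,-0.5000)
cross product → J_v[:, 1] = (-0.2500,0.4330,-0.8660)
J_ω[:, 1] = z_1
entry J[3][1] = 0.8660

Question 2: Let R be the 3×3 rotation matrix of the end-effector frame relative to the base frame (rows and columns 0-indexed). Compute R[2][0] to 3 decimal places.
-0.500

End-effector x-axis (col 0 of R) = (0.4330,-0.7500,-0.5000)
R[2][0] = -0.5000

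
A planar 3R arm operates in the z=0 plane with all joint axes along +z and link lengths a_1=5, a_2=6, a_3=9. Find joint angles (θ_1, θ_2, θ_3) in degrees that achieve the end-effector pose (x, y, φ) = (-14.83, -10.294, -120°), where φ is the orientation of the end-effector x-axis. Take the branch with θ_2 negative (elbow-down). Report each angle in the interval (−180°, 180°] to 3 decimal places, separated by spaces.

wrist centre = target − a_3·(cos φ, sin φ) = (-10.3300, -2.4998)
cos θ_2 = (112.9578−5²−6²)/(2·5·6) = 0.8660; θ_2 = -30.0072° (elbow-down)
β = atan2(-2.4998,-10.3300) = -166.3964°; ψ = atan2(-3.0007,10.1958) = -16.3993°
θ_1 = β − ψ = -149.9971°
θ_3 = φ − θ_1 − θ_2 = 60.0043° (wrapped to (-180°,180°])

-149.997 -30.007 60.004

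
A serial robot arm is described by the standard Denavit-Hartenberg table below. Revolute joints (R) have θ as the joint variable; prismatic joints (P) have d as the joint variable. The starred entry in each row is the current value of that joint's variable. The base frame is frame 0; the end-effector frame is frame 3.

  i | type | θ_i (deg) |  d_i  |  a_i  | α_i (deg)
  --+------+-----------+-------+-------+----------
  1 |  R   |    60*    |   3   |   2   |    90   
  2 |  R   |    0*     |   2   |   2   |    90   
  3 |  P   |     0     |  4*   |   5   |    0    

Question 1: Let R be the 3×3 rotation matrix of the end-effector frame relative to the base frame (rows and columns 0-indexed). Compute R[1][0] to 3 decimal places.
End-effector x-axis (col 0 of R) = (0.5000,0.8660,0.0000)
R[1][0] = 0.8660

0.866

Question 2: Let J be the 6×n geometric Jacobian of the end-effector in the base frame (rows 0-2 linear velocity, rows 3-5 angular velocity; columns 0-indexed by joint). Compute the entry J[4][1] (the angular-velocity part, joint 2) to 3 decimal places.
axis z_1 = (0.8660,-0.5000,0.0000); lever o_n−o_1 = (5.2321,5.0622,-4.0000)
cross product → J_v[:, 1] = (2.0000,3.4641,7.0000)
J_ω[:, 1] = z_1
entry J[4][1] = -0.5000

-0.500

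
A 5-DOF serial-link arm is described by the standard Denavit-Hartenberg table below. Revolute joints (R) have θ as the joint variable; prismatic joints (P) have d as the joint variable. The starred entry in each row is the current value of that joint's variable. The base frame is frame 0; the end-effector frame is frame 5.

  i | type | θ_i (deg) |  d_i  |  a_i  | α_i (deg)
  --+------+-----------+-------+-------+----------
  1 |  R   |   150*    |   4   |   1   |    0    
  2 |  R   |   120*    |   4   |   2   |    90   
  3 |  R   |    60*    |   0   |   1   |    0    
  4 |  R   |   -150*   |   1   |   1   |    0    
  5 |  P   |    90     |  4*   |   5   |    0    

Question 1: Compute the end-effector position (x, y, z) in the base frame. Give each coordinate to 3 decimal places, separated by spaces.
after link 1: o_1 = (-0.8660, 0.5000, 4.0000)
after link 2: o_2 = (-0.8660, -1.5000, 8.0000)
after link 3: o_3 = (-0.8660, -2.0000, 8.8660)
after link 4: o_4 = (-1.8660, -2.0000, 7.8660)
after link 5: o_5 = (-5.8660, -7.0000, 7.8660)

-5.866 -7.000 7.866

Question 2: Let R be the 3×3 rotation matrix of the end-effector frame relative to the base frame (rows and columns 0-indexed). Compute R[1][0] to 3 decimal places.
-1.000

End-effector x-axis (col 0 of R) = (-0.0000,-1.0000,-0.0000)
R[1][0] = -1.0000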